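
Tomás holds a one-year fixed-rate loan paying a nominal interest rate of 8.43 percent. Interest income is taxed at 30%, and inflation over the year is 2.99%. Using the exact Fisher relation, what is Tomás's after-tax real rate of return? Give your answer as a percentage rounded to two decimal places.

2.83%

After-tax nominal return = 8.43% × (1 − 0.3) = 5.9010%.
1 + r = 1.05901 / 1.02990 = 1.028265
After-tax real rate = 1.028265 − 1 → 2.83%.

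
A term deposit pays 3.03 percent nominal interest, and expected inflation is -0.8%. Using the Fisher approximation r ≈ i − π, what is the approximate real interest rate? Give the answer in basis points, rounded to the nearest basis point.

r ≈ i − π = 3.03% − (-0.8%) = 383 basis points.

383 basis points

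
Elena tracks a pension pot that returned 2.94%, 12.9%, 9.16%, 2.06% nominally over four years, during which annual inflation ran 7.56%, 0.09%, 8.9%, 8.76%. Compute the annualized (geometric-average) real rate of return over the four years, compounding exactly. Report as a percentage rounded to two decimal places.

Compound the nominal returns: 1.0294 × 1.1290 × 1.0916 × 1.0206 = 1.29478362.
Compound inflation: 1.0756 × 1.0009 × 1.0890 × 1.0876 = 1.27508331.
Deflate: 1.29478362 / 1.27508331 = 1.01545021.
Annualized real rate = 1.01545021^(1/4) − 1 = 0.3840% → 0.38%.

0.38%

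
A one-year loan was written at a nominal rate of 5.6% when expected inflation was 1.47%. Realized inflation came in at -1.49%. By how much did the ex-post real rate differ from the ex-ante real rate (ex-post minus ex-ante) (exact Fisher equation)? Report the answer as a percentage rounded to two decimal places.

3.13%

Ex-ante: (1 + 0.0560)/(1 + 0.0147) − 1 = 4.0702%
Ex-post: (1 + 0.0560)/(1 − 0.0149) − 1 = 7.1972%
Difference (ex-post − ex-ante) = 3.1271% → 3.13%.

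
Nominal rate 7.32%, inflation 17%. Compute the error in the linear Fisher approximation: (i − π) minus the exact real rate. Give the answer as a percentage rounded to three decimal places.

-1.406%

Approximate: r ≈ 7.320% − 17.000% = -9.6800%
Exact: (1 + 0.0732)/(1 + 0.1700) − 1 = -8.273504%
Error = -9.6800% − (-8.273504%) = -1.406496% → -1.406%.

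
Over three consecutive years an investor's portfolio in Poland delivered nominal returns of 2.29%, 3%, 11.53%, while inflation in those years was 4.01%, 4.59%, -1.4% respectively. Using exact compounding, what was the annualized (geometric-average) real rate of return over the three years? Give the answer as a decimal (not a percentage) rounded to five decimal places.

Compound the nominal returns: 1.0229 × 1.0300 × 1.1153 = 1.17506558.
Compound inflation: 1.0401 × 1.0459 × 0.9860 = 1.07261082.
Deflate: 1.17506558 / 1.07261082 = 1.09551904.
Annualized real rate = 1.09551904^(1/3) − 1 = 3.0877% → 0.03088.

0.03088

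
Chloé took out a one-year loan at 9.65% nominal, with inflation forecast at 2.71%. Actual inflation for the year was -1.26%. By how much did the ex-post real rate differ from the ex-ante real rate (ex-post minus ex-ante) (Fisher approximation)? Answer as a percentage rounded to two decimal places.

3.97%

Ex-ante: 9.65% − 2.71% = 6.940%
Ex-post: 9.65% − (-1.26%) = 10.910%
Difference (ex-post − ex-ante) = 3.9700% → 3.97%.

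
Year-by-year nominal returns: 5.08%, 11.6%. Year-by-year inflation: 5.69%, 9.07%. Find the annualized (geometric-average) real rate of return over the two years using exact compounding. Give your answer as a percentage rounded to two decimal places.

Nominal growth factor = 1.0508 × 1.1160 = 1.17269280
Price-level growth factor = 1.0569 × 1.0907 = 1.15276083
Real growth factor = 1.17269280 / 1.15276083 = 1.01729064
Annualized real rate = 1.01729064^(1/2) − 1 = 0.8608% → 0.86%.

0.86%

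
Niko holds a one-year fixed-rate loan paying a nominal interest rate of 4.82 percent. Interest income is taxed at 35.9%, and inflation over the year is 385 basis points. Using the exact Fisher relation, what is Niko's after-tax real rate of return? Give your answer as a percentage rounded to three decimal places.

After-tax nominal return = 4.82% × (1 − 0.359) = 3.08962%.
1 + r = 1.0308962 / 1.03850 = 0.992678
After-tax real rate = 0.992678 − 1 → -0.732%.

-0.732%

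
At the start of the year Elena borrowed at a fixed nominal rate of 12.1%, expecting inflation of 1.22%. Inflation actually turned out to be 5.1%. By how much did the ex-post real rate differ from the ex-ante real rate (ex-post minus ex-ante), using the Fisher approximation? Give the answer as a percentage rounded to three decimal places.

Ex-ante: 12.1% − 1.22% = 10.880%
Ex-post: 12.1% − 5.1% = 7.000%
Difference (ex-post − ex-ante) = -3.8800% → -3.880%.

-3.880%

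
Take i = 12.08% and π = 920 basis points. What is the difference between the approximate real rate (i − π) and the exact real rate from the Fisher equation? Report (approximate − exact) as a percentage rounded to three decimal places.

Approximate: r ≈ 12.080% − 9.200% = 2.8800%
Exact: (1 + 0.1208)/(1 + 0.0920) − 1 = 2.6374%
Error = 2.8800% − 2.6374% = 0.2426% → 0.243%.

0.243%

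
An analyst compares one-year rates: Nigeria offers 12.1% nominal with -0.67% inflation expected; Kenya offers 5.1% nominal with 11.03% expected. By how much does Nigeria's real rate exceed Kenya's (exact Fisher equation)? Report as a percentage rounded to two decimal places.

18.20%

Nigeria: (1 + 0.1210)/(1 − 0.0067) − 1 = 12.8561%
Kenya: (1 + 0.0510)/(1 + 0.1103) − 1 = -5.3409%
Differential = 12.8561% − (-5.3409%) = 18.1970% → 18.20%.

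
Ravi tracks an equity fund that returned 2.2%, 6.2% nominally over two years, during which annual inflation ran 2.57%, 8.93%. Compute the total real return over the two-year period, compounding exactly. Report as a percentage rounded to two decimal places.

-2.86%

Compound the nominal returns: 1.0220 × 1.0620 = 1.085364.
Compound inflation: 1.0257 × 1.0893 = 1.117295.
Deflate: 1.085364 / 1.117295 = 0.971421.
Total real return = 0.971421 − 1 → -2.86%.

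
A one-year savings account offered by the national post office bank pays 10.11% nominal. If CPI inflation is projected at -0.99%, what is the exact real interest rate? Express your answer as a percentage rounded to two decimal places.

By the Fisher relation, 1 + r = (1 + i)/(1 + π).
1 + r = 1.10110 / 0.99010 = 1.112110
r = 1.112110 − 1 = 11.2110%, i.e. 11.21%.

11.21%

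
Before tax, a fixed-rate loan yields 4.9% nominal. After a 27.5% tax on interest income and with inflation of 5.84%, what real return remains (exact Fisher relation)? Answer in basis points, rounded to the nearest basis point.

After-tax nominal return = 4.9% × (1 − 0.275) = 3.5525%.
1 + r = 1.035525 / 1.05840 = 0.978387
After-tax real rate = 0.978387 − 1 → -216 basis points.

-216 basis points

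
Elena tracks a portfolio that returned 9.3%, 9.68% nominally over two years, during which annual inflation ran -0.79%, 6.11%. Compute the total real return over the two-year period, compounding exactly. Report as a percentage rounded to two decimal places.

Nominal growth factor = 1.0930 × 1.0968 = 1.198802
Price-level growth factor = 0.9921 × 1.0611 = 1.052717
Real growth factor = 1.198802 / 1.052717 = 1.138770
Total real return = 1.138770 − 1 → 13.88%.

13.88%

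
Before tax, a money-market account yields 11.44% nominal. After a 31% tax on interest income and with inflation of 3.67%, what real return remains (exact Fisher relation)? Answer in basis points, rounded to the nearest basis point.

After-tax nominal return = 11.44% × (1 − 0.31) = 7.8936%.
1 + r = 1.078936 / 1.03670 = 1.040741
After-tax real rate = 1.040741 − 1 → 407 basis points.

407 basis points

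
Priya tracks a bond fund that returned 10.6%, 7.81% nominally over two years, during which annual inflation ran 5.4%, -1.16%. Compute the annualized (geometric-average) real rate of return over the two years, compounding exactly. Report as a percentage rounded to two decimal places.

6.98%

Nominal growth factor = 1.1060 × 1.0781 = 1.19237860
Price-level growth factor = 1.0540 × 0.9884 = 1.04177360
Real growth factor = 1.19237860 / 1.04177360 = 1.14456596
Annualized real rate = 1.14456596^(1/2) − 1 = 6.9844% → 6.98%.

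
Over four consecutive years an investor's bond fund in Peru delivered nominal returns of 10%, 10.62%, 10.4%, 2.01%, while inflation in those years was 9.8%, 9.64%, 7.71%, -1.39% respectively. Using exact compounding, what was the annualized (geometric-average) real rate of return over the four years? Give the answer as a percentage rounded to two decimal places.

Nominal growth factor = 1.1000 × 1.1062 × 1.1040 × 1.0201 = 1.37037100
Price-level growth factor = 1.0980 × 1.0964 × 1.0771 × 0.9861 = 1.27864019
Real growth factor = 1.37037100 / 1.27864019 = 1.07174091
Annualized real rate = 1.07174091^(1/4) − 1 = 1.7472% → 1.75%.

1.75%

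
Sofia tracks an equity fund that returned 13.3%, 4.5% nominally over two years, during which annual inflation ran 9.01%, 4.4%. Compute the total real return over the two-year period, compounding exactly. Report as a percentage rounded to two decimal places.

4.03%

Compound the nominal returns: 1.1330 × 1.0450 = 1.1839850.
Compound inflation: 1.0901 × 1.0440 = 1.1380644.
Deflate: 1.1839850 / 1.1380644 = 1.0403497.
Total real return = 1.0403497 − 1 → 4.03%.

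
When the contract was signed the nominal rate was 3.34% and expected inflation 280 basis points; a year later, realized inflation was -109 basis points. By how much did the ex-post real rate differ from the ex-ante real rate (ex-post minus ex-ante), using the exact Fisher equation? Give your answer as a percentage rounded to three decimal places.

Ex-ante: (1 + 0.0334)/(1 + 0.0280) − 1 = 0.52529%
Ex-post: (1 + 0.0334)/(1 − 0.0109) − 1 = 4.47882%
Difference (ex-post − ex-ante) = 3.95353% → 3.954%.

3.954%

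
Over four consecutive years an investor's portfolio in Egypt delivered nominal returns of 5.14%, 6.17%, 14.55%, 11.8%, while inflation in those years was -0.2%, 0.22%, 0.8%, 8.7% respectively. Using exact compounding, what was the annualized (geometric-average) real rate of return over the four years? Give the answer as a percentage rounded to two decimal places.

Compound the nominal returns: 1.0514 × 1.0617 × 1.1455 × 1.1180 = 1.42957415.
Compound inflation: 0.9980 × 1.0022 × 1.0080 × 1.0870 = 1.09591032.
Deflate: 1.42957415 / 1.09591032 = 1.30446272.
Annualized real rate = 1.30446272^(1/4) − 1 = 6.8705% → 6.87%.

6.87%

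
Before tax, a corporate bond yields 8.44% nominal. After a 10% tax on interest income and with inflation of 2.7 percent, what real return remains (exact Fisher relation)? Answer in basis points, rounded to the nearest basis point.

477 basis points

After-tax nominal return = 8.44% × (1 − 0.1) = 7.5960%.
1 + r = 1.07596 / 1.02700 = 1.047673
After-tax real rate = 1.047673 − 1 → 477 basis points.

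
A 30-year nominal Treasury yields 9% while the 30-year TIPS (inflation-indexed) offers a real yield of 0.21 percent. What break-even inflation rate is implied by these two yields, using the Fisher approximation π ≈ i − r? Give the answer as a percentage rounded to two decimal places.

π ≈ i − r = 9% − 0.21% → 8.79%.

8.79%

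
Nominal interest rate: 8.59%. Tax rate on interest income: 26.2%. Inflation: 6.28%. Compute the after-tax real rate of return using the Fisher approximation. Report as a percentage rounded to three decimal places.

0.059%

After-tax nominal return = 8.59% × (1 − 0.262) = 6.33942%.
r ≈ 6.33942% − 6.28% → 0.059%.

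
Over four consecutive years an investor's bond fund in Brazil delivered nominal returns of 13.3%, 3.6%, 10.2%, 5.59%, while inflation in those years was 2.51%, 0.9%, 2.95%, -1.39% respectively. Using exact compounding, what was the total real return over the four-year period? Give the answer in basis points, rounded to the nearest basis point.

Nominal growth factor = 1.1330 × 1.0360 × 1.1020 × 1.0559 = 1.365822
Price-level growth factor = 1.0251 × 1.0090 × 1.0295 × 0.9861 = 1.050037
Real growth factor = 1.365822 / 1.050037 = 1.300737
Total real return = 1.300737 − 1 → 3007 basis points.

3007 basis points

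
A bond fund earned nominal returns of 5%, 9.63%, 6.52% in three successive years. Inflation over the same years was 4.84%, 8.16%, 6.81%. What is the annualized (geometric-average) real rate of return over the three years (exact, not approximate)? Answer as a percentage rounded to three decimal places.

0.411%

Compound the nominal returns: 1.0500 × 1.0963 × 1.0652 = 1.22616770.
Compound inflation: 1.0484 × 1.0816 × 1.0681 = 1.21117140.
Deflate: 1.22616770 / 1.21117140 = 1.01238165.
Annualized real rate = 1.01238165^(1/3) − 1 = 0.4110% → 0.411%.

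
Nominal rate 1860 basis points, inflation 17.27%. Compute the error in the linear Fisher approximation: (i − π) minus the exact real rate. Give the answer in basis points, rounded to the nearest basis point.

20 basis points

Approximate: r ≈ 18.600% − 17.270% = 1.3300%
Exact: (1 + 0.1860)/(1 + 0.1727) − 1 = 1.1341%
Error = 1.3300% − 1.1341% = 0.1959% → 20 basis points.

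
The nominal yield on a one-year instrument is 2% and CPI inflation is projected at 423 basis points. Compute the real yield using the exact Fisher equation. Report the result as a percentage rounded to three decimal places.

-2.139%

By the Fisher relation, 1 + r = (1 + i)/(1 + π).
1 + r = 1.02000 / 1.04230 = 0.97860501
r = 0.97860501 − 1 = -2.139499%, i.e. -2.139%.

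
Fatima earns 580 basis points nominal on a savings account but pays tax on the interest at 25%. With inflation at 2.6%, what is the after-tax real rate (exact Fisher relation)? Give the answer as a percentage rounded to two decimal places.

After-tax nominal return = 5.8% × (1 − 0.25) = 4.3500%.
1 + r = 1.04350 / 1.02600 = 1.017057
After-tax real rate = 1.017057 − 1 → 1.71%.

1.71%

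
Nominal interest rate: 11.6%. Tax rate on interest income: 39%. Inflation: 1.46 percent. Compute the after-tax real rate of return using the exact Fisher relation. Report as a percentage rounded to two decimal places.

5.54%

After-tax nominal return = 11.6% × (1 − 0.39) = 7.0760%.
1 + r = 1.07076 / 1.01460 = 1.055352
After-tax real rate = 1.055352 − 1 → 5.54%.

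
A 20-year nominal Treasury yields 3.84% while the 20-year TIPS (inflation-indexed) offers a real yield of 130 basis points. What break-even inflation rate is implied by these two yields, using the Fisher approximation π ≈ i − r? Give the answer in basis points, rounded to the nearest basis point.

π ≈ i − r = 3.84% − 1.3% → 254 basis points.

254 basis points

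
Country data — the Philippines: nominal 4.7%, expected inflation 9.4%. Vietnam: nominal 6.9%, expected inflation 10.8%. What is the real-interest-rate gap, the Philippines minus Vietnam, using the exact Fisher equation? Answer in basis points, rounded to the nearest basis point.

-78 basis points

The Philippines: (1 + 0.0470)/(1 + 0.0940) − 1 = -4.2962%
Vietnam: (1 + 0.0690)/(1 + 0.1080) − 1 = -3.5199%
Differential = -4.2962% − (-3.5199%) = -0.7763% → -78 basis points.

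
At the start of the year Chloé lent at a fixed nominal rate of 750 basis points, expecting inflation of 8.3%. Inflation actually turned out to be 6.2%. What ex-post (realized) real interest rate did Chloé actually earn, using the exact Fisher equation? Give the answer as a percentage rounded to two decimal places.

1.22%

Ex-post: (1 + 0.0750)/(1 + 0.0620) − 1 = 1.2241%
So the realized real rate is 1.22%.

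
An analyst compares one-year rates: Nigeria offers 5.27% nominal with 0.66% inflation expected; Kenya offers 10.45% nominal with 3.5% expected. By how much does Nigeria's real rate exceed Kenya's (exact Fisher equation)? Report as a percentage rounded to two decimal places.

-2.14%

Nigeria: (1 + 0.0527)/(1 + 0.0066) − 1 = 4.5798%
Kenya: (1 + 0.1045)/(1 + 0.0350) − 1 = 6.7150%
Differential = 4.5798% − 6.7150% = -2.1352% → -2.14%.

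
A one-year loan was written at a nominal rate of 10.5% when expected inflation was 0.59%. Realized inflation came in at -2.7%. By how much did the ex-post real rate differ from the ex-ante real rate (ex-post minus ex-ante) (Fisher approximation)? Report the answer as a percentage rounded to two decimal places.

Ex-ante: 10.5% − 0.59% = 9.910%
Ex-post: 10.5% − (-2.7%) = 13.200%
Difference (ex-post − ex-ante) = 3.2900% → 3.29%.

3.29%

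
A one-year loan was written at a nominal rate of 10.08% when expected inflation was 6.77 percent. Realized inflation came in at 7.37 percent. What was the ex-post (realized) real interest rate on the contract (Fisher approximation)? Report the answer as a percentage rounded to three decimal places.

2.710%

Ex-post: 10.08% − 7.37% = 2.710%
So the realized real rate is 2.710%.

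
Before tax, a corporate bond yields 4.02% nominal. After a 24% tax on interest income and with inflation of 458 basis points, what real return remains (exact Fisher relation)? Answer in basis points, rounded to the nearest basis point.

After-tax nominal return = 4.02% × (1 − 0.24) = 3.0552%.
1 + r = 1.030552 / 1.04580 = 0.985420
After-tax real rate = 0.985420 − 1 → -146 basis points.

-146 basis points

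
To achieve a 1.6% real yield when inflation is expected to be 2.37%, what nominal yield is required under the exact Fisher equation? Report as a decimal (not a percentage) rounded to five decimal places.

0.04008

(1 + i) = (1 + r)(1 + π) = 1.01600 × 1.02370 = 1.0400792
i = 1.0400792 − 1, so the required nominal rate is 0.04008.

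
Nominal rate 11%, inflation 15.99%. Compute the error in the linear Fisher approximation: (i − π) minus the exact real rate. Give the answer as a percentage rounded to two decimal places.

Approximate: r ≈ 11.000% − 15.990% = -4.9900%
Exact: (1 + 0.1100)/(1 + 0.1599) − 1 = -4.3021%
Error = -4.9900% − (-4.3021%) = -0.6879% → -0.69%.

-0.69%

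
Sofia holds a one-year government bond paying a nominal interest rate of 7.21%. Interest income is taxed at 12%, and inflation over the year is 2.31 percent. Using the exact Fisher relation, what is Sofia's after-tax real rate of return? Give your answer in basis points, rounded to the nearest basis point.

After-tax nominal return = 7.21% × (1 − 0.12) = 6.3448%.
1 + r = 1.063448 / 1.02310 = 1.039437
After-tax real rate = 1.039437 − 1 → 394 basis points.

394 basis points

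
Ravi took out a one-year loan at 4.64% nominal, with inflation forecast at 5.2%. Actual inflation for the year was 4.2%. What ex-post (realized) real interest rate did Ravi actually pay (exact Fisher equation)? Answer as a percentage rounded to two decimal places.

0.42%

Ex-post: (1 + 0.0464)/(1 + 0.0420) − 1 = 0.4223%
So the realized real rate is 0.42%.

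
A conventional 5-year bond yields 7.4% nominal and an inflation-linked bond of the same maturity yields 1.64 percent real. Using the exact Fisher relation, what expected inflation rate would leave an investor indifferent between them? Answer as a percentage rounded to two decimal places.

(1 + π) = (1 + i)/(1 + r) = 1.07400 / 1.01640 = 1.056671
Break-even inflation = 1.056671 − 1 → 5.67%.

5.67%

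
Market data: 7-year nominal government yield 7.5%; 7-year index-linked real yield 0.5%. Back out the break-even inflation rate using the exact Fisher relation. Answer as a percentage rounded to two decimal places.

6.97%

(1 + π) = (1 + i)/(1 + r) = 1.07500 / 1.00500 = 1.069652
Break-even inflation = 1.069652 − 1 → 6.97%.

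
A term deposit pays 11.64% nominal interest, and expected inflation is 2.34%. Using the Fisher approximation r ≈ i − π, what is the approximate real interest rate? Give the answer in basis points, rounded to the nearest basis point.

930 basis points

r ≈ i − π = 11.64% − 2.34% = 930 basis points.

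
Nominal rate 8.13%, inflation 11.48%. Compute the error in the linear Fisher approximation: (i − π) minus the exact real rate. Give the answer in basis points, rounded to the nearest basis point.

-34 basis points

Approximate: r ≈ 8.130% − 11.480% = -3.3500%
Exact: (1 + 0.0813)/(1 + 0.1148) − 1 = -3.00502%
Error = -3.3500% − (-3.00502%) = -0.34498% → -34 basis points.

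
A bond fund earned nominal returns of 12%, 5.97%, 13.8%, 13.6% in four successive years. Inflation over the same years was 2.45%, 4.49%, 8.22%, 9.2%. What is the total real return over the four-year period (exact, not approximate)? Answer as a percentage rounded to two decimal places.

21.28%

Compound the nominal returns: 1.1200 × 1.0597 × 1.1380 × 1.1360 = 1.534340.
Compound inflation: 1.0245 × 1.0449 × 1.0822 × 1.0920 = 1.265077.
Deflate: 1.534340 / 1.265077 = 1.212843.
Total real return = 1.212843 − 1 → 21.28%.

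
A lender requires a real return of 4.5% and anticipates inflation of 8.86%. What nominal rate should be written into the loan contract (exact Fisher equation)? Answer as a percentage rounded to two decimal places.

(1 + i) = (1 + r)(1 + π) = 1.04500 × 1.08860 = 1.137587
i = 1.137587 − 1, so the required nominal rate is 13.76%.

13.76%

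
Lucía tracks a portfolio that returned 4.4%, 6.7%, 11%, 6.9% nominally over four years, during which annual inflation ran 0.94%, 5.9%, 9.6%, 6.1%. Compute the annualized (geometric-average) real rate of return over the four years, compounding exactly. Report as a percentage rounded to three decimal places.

1.548%

Compound the nominal returns: 1.0440 × 1.0670 × 1.1100 × 1.0690 = 1.32179956.
Compound inflation: 1.0094 × 1.0590 × 1.0960 × 1.0610 = 1.24304027.
Deflate: 1.32179956 / 1.24304027 = 1.06336021.
Annualized real rate = 1.06336021^(1/4) − 1 = 1.5477% → 1.548%.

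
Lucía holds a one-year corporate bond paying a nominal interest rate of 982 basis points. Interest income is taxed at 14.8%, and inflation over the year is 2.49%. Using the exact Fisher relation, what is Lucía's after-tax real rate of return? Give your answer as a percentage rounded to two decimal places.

5.73%

After-tax nominal return = 9.82% × (1 − 0.148) = 8.36664%.
1 + r = 1.0836664 / 1.02490 = 1.057339
After-tax real rate = 1.057339 − 1 → 5.73%.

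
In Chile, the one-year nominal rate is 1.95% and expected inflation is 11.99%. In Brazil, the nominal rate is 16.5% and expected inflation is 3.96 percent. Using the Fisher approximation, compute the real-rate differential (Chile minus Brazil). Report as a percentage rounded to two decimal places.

-22.58%

Chile: 1.95% − 11.99% = -10.040%
Brazil: 16.5% − 3.96% = 12.540%
Differential = -22.580% → -22.58%.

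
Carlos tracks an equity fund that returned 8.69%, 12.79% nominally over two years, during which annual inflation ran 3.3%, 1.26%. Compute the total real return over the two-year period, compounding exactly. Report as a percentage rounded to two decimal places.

17.20%

Compound the nominal returns: 1.0869 × 1.1279 = 1.225915.
Compound inflation: 1.0330 × 1.0126 = 1.046016.
Deflate: 1.225915 / 1.046016 = 1.171985.
Total real return = 1.171985 − 1 → 17.20%.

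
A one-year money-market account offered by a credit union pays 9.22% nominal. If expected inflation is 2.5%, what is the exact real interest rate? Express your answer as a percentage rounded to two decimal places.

6.56%

By the Fisher identity, 1 + r = (1 + i)/(1 + π).
1 + r = 1.09220 / 1.02500 = 1.065561
r = 1.065561 − 1 = 6.5561%, i.e. 6.56%.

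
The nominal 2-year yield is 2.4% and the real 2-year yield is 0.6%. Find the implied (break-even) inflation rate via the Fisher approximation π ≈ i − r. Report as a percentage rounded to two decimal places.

1.80%

π ≈ i − r = 2.4% − 0.6% → 1.80%.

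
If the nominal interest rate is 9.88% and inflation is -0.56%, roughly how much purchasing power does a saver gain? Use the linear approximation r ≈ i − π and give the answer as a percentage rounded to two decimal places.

10.44%

r ≈ i − π = 9.88% − (-0.56%) = 10.44%.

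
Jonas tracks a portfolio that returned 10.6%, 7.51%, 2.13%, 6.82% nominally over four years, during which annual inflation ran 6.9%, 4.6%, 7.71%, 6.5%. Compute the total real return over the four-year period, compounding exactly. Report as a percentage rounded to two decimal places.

1.13%

Nominal growth factor = 1.1060 × 1.0751 × 1.0213 × 1.0682 = 1.297209
Price-level growth factor = 1.0690 × 1.0460 × 1.0771 × 1.0650 = 1.282670
Real growth factor = 1.297209 / 1.282670 = 1.011335
Total real return = 1.011335 − 1 → 1.13%.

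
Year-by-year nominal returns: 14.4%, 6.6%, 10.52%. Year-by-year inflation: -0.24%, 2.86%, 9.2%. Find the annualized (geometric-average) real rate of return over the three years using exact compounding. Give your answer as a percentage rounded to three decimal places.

6.349%

Nominal growth factor = 1.1440 × 1.0660 × 1.1052 = 1.34779582
Price-level growth factor = 0.9976 × 1.0286 × 1.0920 = 1.12053545
Real growth factor = 1.34779582 / 1.12053545 = 1.20281409
Annualized real rate = 1.20281409^(1/3) − 1 = 6.3489% → 6.349%.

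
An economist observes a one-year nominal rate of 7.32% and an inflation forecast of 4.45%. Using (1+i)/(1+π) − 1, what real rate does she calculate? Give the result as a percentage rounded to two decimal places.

2.75%

By the Fisher identity, 1 + r = (1 + i)/(1 + π).
1 + r = 1.07320 / 1.04450 = 1.027477
r = 1.027477 − 1 = 2.7477%, i.e. 2.75%.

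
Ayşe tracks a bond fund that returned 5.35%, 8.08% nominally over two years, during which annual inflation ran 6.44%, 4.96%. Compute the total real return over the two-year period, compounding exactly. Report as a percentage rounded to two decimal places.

Compound the nominal returns: 1.0535 × 1.0808 = 1.138623.
Compound inflation: 1.0644 × 1.0496 = 1.117194.
Deflate: 1.138623 / 1.117194 = 1.019181.
Total real return = 1.019181 − 1 → 1.92%.

1.92%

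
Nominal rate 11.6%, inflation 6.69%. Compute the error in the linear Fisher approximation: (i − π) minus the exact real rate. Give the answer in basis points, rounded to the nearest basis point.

Approximate: r ≈ 11.600% − 6.690% = 4.9100%
Exact: (1 + 0.1160)/(1 + 0.0669) − 1 = 4.6021%
Error = 4.9100% − 4.6021% = 0.3079% → 31 basis points.

31 basis points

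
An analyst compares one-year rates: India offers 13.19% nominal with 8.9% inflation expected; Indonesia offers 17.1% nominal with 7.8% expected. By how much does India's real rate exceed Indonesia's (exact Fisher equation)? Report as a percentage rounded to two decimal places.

India: (1 + 0.1319)/(1 + 0.0890) − 1 = 3.9394%
Indonesia: (1 + 0.1710)/(1 + 0.0780) − 1 = 8.6271%
Differential = 3.9394% − 8.6271% = -4.6877% → -4.69%.

-4.69%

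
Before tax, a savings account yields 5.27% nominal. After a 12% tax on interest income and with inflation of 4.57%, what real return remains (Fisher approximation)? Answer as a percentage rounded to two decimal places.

After-tax nominal return = 5.27% × (1 − 0.12) = 4.6376%.
r ≈ 4.6376% − 4.57% → 0.07%.

0.07%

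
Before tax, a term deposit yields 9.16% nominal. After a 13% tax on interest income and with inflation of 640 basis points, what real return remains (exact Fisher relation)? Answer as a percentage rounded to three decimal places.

1.475%

After-tax nominal return = 9.16% × (1 − 0.13) = 7.9692%.
1 + r = 1.079692 / 1.06400 = 1.014748
After-tax real rate = 1.014748 − 1 → 1.475%.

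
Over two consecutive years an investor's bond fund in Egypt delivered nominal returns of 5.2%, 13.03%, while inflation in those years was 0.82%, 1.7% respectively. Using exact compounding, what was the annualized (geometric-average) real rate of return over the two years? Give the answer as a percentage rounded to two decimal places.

7.69%

Nominal growth factor = 1.0520 × 1.1303 = 1.18907560
Price-level growth factor = 1.0082 × 1.0170 = 1.02533940
Real growth factor = 1.18907560 / 1.02533940 = 1.15968976
Annualized real rate = 1.15968976^(1/2) − 1 = 7.6889% → 7.69%.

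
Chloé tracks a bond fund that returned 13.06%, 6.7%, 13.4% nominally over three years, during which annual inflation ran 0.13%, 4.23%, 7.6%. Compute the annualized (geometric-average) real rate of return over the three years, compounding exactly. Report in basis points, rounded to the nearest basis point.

680 basis points

Compound the nominal returns: 1.1306 × 1.0670 × 1.1340 = 1.36800113.
Compound inflation: 1.0013 × 1.0423 × 1.0760 = 1.12297277.
Deflate: 1.36800113 / 1.12297277 = 1.21819617.
Annualized real rate = 1.21819617^(1/3) − 1 = 6.8003% → 680 basis points.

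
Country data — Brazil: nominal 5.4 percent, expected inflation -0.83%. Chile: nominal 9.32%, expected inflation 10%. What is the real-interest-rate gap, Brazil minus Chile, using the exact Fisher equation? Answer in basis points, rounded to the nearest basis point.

690 basis points

Brazil: (1 + 0.0540)/(1 − 0.0083) − 1 = 6.2821%
Chile: (1 + 0.0932)/(1 + 0.1000) − 1 = -0.6182%
Differential = 6.2821% − (-0.6182%) = 6.9003% → 690 basis points.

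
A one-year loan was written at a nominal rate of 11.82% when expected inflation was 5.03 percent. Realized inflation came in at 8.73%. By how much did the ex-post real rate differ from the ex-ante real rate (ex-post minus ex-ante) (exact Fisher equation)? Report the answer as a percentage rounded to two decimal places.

Ex-ante: (1 + 0.1182)/(1 + 0.0503) − 1 = 6.4648%
Ex-post: (1 + 0.1182)/(1 + 0.0873) − 1 = 2.8419%
Difference (ex-post − ex-ante) = -3.6229% → -3.62%.

-3.62%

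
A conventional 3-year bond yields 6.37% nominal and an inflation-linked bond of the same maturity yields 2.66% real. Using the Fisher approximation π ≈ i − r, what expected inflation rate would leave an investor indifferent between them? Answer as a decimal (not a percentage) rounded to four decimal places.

π ≈ i − r = 6.37% − 2.66% → 0.0371.

0.0371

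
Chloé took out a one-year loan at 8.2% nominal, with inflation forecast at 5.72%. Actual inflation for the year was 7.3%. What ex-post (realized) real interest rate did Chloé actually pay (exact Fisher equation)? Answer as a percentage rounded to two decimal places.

Ex-post: (1 + 0.0820)/(1 + 0.0730) − 1 = 0.8388%
So the realized real rate is 0.84%.

0.84%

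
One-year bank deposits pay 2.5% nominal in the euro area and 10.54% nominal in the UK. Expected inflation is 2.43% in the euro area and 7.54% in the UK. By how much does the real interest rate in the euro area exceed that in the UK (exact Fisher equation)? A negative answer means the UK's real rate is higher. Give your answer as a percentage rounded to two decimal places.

-2.72%

The euro area: (1 + 0.0250)/(1 + 0.0243) − 1 = 0.0683%
The UK: (1 + 0.1054)/(1 + 0.0754) − 1 = 2.7897%
Differential = 0.0683% − 2.7897% = -2.7213% → -2.72%.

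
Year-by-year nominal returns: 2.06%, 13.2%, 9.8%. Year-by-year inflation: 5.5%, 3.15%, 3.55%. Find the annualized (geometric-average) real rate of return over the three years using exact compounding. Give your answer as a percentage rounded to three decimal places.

4.027%

Nominal growth factor = 1.0206 × 1.1320 × 1.0980 = 1.268540482
Price-level growth factor = 1.0550 × 1.0315 × 1.0355 = 1.126864754
Real growth factor = 1.268540482 / 1.126864754 = 1.125725583
Annualized real rate = 1.125725583^(1/3) − 1 = 4.02655% → 4.027%.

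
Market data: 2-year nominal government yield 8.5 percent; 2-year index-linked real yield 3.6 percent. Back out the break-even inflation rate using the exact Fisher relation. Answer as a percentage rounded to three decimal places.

(1 + π) = (1 + i)/(1 + r) = 1.08500 / 1.03600 = 1.047297
Break-even inflation = 1.047297 − 1 → 4.730%.

4.730%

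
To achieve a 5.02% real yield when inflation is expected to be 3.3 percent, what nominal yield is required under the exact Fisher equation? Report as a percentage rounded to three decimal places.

(1 + i) = (1 + r)(1 + π) = 1.05020 × 1.03300 = 1.0848566
i = 1.0848566 − 1, so the required nominal rate is 8.486%.

8.486%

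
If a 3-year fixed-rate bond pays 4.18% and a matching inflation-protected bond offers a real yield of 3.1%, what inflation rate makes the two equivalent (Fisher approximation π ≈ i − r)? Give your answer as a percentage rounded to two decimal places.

π ≈ i − r = 4.18% − 3.1% → 1.08%.

1.08%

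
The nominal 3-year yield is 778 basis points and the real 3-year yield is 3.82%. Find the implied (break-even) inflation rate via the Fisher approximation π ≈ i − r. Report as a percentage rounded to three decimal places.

3.960%

π ≈ i − r = 7.78% − 3.82% → 3.960%.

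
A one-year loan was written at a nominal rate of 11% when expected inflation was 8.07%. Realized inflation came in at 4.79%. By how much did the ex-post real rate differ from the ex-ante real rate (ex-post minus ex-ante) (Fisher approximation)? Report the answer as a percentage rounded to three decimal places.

Ex-ante: 11% − 8.07% = 2.930%
Ex-post: 11% − 4.79% = 6.210%
Difference (ex-post − ex-ante) = 3.2800% → 3.280%.

3.280%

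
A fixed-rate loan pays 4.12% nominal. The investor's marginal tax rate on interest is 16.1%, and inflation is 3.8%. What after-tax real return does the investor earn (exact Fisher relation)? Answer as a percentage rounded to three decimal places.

After-tax nominal return = 4.12% × (1 − 0.161) = 3.45668%.
1 + r = 1.0345668 / 1.03800 = 0.996692
After-tax real rate = 0.996692 − 1 → -0.331%.

-0.331%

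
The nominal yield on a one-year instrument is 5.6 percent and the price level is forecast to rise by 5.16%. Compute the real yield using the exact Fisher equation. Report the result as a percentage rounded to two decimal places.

0.42%

By the Fisher relation, 1 + r = (1 + i)/(1 + π).
1 + r = 1.05600 / 1.05160 = 1.004184
r = 1.004184 − 1 = 0.4184%, i.e. 0.42%.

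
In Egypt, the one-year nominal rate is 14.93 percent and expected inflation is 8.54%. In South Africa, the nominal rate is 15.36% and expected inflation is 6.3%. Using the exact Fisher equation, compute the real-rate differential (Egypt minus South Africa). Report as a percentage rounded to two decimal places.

Egypt: (1 + 0.1493)/(1 + 0.0854) − 1 = 5.8872%
South Africa: (1 + 0.1536)/(1 + 0.0630) − 1 = 8.5230%
Differential = 5.8872% − 8.5230% = -2.6358% → -2.64%.

-2.64%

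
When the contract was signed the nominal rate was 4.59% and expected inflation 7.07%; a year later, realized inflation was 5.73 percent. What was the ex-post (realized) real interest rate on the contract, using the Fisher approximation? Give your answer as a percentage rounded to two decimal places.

-1.14%

Ex-post: 4.59% − 5.73% = -1.140%
So the realized real rate is -1.14%.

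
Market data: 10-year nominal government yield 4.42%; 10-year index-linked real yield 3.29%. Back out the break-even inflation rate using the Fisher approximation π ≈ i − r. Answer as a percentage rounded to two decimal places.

π ≈ i − r = 4.42% − 3.29% → 1.13%.

1.13%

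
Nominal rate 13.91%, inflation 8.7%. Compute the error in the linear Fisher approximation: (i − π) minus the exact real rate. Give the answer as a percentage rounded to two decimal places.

0.42%

Approximate: r ≈ 13.910% − 8.700% = 5.2100%
Exact: (1 + 0.1391)/(1 + 0.0870) − 1 = 4.7930%
Error = 5.2100% − 4.7930% = 0.4170% → 0.42%.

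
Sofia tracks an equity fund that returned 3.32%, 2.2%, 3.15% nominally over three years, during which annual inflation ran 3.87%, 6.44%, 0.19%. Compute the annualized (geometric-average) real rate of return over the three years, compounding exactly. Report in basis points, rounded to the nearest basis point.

-56 basis points

Nominal growth factor = 1.0332 × 1.0220 × 1.0315 = 1.08919221
Price-level growth factor = 1.0387 × 1.0644 × 1.0019 = 1.10769291
Real growth factor = 1.08919221 / 1.10769291 = 0.98329799
Annualized real rate = 0.98329799^(1/3) − 1 = -0.5599% → -56 basis points.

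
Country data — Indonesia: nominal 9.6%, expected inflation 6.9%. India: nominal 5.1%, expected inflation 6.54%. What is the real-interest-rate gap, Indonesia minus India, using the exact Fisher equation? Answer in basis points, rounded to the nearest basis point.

388 basis points

Indonesia: (1 + 0.0960)/(1 + 0.0690) − 1 = 2.5257%
India: (1 + 0.0510)/(1 + 0.0654) − 1 = -1.3516%
Differential = 2.5257% − (-1.3516%) = 3.8773% → 388 basis points.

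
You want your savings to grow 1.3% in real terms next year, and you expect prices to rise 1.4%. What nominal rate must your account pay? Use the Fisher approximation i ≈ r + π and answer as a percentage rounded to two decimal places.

i ≈ r + π = 1.3% + 1.4% = 2.70%.

2.70%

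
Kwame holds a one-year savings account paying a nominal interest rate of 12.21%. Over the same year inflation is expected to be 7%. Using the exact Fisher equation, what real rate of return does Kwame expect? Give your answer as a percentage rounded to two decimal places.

4.87%

By the Fisher equation, 1 + r = (1 + i)/(1 + π).
1 + r = 1.12210 / 1.07000 = 1.048692
r = 1.048692 − 1 = 4.8692%, i.e. 4.87%.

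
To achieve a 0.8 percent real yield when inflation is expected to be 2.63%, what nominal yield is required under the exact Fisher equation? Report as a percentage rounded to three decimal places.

(1 + i) = (1 + r)(1 + π) = 1.00800 × 1.02630 = 1.0345104
i = 1.0345104 − 1, so the required nominal rate is 3.451%.

3.451%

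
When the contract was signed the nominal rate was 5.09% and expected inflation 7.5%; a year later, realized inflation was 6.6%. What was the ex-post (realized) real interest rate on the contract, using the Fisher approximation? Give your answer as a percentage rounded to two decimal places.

Ex-post: 5.09% − 6.6% = -1.510%
So the realized real rate is -1.51%.

-1.51%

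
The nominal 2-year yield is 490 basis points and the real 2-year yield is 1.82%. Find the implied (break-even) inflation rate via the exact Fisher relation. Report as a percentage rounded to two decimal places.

3.02%

(1 + π) = (1 + i)/(1 + r) = 1.04900 / 1.01820 = 1.030249
Break-even inflation = 1.030249 − 1 → 3.02%.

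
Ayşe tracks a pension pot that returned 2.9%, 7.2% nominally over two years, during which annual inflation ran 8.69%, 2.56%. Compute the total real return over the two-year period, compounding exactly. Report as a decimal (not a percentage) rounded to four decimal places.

Compound the nominal returns: 1.0290 × 1.0720 = 1.103088.
Compound inflation: 1.0869 × 1.0256 = 1.114725.
Deflate: 1.103088 / 1.114725 = 0.989561.
Total real return = 0.989561 − 1 → -0.0104.

-0.0104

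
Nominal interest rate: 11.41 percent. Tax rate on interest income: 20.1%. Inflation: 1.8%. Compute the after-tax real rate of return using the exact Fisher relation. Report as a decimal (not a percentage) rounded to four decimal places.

After-tax nominal return = 11.41% × (1 − 0.201) = 9.11659%.
1 + r = 1.0911659 / 1.01800 = 1.071872
After-tax real rate = 1.071872 − 1 → 0.0719.

0.0719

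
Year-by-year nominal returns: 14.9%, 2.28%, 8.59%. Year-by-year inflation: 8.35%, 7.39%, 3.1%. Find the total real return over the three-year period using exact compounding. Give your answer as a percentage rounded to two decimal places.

6.38%

Nominal growth factor = 1.1490 × 1.0228 × 1.0859 = 1.276147
Price-level growth factor = 1.0835 × 1.0739 × 1.0310 = 1.199641
Real growth factor = 1.276147 / 1.199641 = 1.063773
Total real return = 1.063773 − 1 → 6.38%.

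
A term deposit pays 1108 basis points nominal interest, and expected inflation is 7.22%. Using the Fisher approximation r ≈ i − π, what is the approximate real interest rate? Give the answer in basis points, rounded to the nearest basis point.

r ≈ i − π = 11.08% − 7.22% = 386 basis points.

386 basis points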